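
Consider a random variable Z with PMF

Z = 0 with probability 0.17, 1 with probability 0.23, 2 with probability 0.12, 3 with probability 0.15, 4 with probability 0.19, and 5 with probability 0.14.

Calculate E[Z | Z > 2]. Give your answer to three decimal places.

3.979

P(Z > 2) = 0.15 + 0.19 + 0.14 = 0.48.
E[Z | Z > 2] = [3·0.15 + 4·0.19 + 5·0.14] / 0.48
 = 1.91 / 0.48
 = 191/48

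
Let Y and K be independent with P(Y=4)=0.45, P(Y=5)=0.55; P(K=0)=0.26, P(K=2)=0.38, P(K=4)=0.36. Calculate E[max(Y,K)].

4.55

E[max(Y,K)] = Σ_y Σ_k max(y,k) · P(Y=y)P(K=k)
 = 4·0.117 + 4·0.171 + 4·0.162 + 5·0.143 + 5·0.209 + 5·0.198
 = 0.468 + 0.684 + 0.648 + 0.715 + 1.045 + 0.99
 = 4.55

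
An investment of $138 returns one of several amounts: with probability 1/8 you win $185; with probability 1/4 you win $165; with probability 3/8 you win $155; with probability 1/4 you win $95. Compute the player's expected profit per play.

8.25

E[payout] = 185·1/8 + 165·1/4 + 155·3/8 + 95·1/4
 = 185/8 + 165/4 + 465/8 + 95/4
 = 585/4
Net = 585/4 - 138 = 33/4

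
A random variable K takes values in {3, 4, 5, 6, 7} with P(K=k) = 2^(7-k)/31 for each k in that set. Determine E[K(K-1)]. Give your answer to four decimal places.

12.0645

E[K(K-1)] = Σ k(k-1)·P(K=k)
 = 6·16/31 + 12·8/31 + 20·4/31 + 30·2/31 + 42·1/31
 = 96/31 + 96/31 + 80/31 + 60/31 + 42/31
 = 374/31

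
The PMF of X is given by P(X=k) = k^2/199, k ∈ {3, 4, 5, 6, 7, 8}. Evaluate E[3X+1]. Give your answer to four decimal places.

20.4020

E[3X+1] = Σ (3x+1)·P(X=x)
 = 10·9/199 + 13·16/199 + 16·25/199 + 19·36/199 + 22·49/199 + 25·64/199
 = 90/199 + 208/199 + 400/199 + 684/199 + 1078/199 + 1600/199
 = 4060/199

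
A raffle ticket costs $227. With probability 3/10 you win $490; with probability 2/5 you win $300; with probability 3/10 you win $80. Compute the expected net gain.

64

E[payout] = 490·3/10 + 300·2/5 + 80·3/10
 = 147 + 120 + 24
 = 291
Net = 291 - 227 = 64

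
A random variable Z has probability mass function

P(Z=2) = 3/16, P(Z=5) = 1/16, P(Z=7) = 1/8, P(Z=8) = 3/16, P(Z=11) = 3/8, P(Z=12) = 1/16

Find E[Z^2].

E[Z^2] = Σ z^2·P(Z=z)
 = 4·3/16 + 25·1/16 + 49·1/8 + 64·3/16 + 121·3/8 + 144·1/16
 = 3/4 + 25/16 + 49/8 + 12 + 363/8 + 9
 = 1197/16

74.8125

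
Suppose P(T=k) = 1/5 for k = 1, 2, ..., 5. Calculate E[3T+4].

E[3T+4] = Σ (3t+4)·P(T=t)
 = 7·1/5 + 10·1/5 + 13·1/5 + 16·1/5 + 19·1/5
 = 7/5 + 2 + 13/5 + 16/5 + 19/5
 = 13

13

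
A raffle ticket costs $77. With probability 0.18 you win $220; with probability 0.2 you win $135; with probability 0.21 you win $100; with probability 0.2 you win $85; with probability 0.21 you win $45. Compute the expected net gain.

37.05

E[payout] = 220·0.18 + 135·0.2 + 100·0.21 + 85·0.2 + 45·0.21
 = 39.6 + 27 + 21 + 17 + 9.45
 = 114.05
Net = 114.05 - 77 = 37.05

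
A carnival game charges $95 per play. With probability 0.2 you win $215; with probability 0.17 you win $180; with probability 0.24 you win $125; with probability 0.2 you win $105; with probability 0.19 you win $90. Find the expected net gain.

E[payout] = 215·0.2 + 180·0.17 + 125·0.24 + 105·0.2 + 90·0.19
 = 43 + 30.6 + 30 + 21 + 17.1
 = 141.7
Net = 141.7 - 95 = 46.7

46.7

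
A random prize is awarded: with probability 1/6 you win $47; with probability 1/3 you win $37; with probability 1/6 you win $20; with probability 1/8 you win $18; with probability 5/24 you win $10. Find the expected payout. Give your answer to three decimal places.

27.833

E[payout] = 47·1/6 + 37·1/3 + 20·1/6 + 18·1/8 + 10·5/24
 = 47/6 + 37/3 + 10/3 + 9/4 + 25/12
 = 167/6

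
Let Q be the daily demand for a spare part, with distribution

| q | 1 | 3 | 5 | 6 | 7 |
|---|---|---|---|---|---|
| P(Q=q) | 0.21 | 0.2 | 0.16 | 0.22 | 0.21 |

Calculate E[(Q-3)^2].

E[(Q-3)^2] = Σ (q-3)^2·P(Q=q)
 = 4·0.21 + 0·0.2 + 4·0.16 + 9·0.22 + 16·0.21
 = 0.84 + 0 + 0.64 + 1.98 + 3.36
 = 6.82

6.82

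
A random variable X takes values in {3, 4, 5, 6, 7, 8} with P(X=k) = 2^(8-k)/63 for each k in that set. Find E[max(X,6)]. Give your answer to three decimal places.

E[max(X,6)] = Σ max(x,6)·P(X=x)
 = 6·32/63 + 6·16/63 + 6·8/63 + 6·4/63 + 7·2/63 + 8·1/63
 = 64/21 + 32/21 + 16/21 + 8/21 + 2/9 + 8/63
 = 382/63

6.063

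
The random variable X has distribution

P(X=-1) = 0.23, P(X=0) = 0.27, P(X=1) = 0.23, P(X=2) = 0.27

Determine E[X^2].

1.54

E[X^2] = Σ x^2·P(X=x)
 = 1·0.23 + 0·0.27 + 1·0.23 + 4·0.27
 = 0.23 + 0 + 0.23 + 1.08
 = 1.54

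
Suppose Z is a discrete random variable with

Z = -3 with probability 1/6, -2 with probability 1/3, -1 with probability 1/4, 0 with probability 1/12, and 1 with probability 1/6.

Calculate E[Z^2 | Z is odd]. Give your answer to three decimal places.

3.286

P(Z is odd) = 1/6 + 1/4 + 1/6 = 7/12.
E[Z^2 | Z is odd] = [9·1/6 + 1·1/4 + 1·1/6] / (7/12)
 = 23/12 / (7/12)
 = 23/7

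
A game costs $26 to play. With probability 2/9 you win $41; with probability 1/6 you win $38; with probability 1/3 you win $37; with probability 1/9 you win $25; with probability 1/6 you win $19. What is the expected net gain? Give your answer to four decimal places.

7.7222

E[payout] = 41·2/9 + 38·1/6 + 37·1/3 + 25·1/9 + 19·1/6
 = 82/9 + 19/3 + 37/3 + 25/9 + 19/6
 = 607/18
Net = 607/18 - 26 = 139/18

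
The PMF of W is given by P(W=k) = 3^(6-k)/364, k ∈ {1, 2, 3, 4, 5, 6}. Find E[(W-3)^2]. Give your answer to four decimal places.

E[(W-3)^2] = Σ (w-3)^2·P(W=w)
 = 4·243/364 + 1·81/364 + 0·27/364 + 1·9/364 + 4·3/364 + 9·1/364
 = 243/91 + 81/364 + 0 + 9/364 + 3/91 + 9/364
 = 1083/364

2.9753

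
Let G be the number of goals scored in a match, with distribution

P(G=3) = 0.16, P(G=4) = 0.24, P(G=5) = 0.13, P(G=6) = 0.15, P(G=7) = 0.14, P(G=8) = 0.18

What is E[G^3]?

208.51

E[G^3] = Σ g^3·P(G=g)
 = 27·0.16 + 64·0.24 + 125·0.13 + 216·0.15 + 343·0.14 + 512·0.18
 = 4.32 + 15.36 + 16.25 + 32.4 + 48.02 + 92.16
 = 208.51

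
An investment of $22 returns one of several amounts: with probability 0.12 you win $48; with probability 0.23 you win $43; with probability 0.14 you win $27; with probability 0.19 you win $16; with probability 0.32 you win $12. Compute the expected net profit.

E[payout] = 48·0.12 + 43·0.23 + 27·0.14 + 16·0.19 + 12·0.32
 = 5.76 + 9.89 + 3.78 + 3.04 + 3.84
 = 26.31
Net = 26.31 - 22 = 4.31

4.31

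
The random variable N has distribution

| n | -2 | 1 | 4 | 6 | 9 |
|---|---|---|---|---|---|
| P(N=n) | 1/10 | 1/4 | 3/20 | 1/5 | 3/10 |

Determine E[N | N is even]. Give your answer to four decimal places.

3.5556

P(N is even) = 1/10 + 3/20 + 1/5 = 9/20.
E[N | N is even] = [(-2)·1/10 + 4·3/20 + 6·1/5] / (9/20)
 = 8/5 / (9/20)
 = 32/9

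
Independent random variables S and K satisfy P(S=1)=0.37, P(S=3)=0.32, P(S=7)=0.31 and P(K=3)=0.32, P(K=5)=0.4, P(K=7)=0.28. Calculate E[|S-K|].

2.7096

E[|S-K|] = Σ_s Σ_k |s-k| · P(S=s)P(K=k)
 = 2·0.1184 + 4·0.148 + 6·0.1036 + 0·0.1024 + 2·0.128 + 4·0.0896 + 4·0.0992 + 2·0.124 + 0·0.0868
 = 0.2368 + 0.592 + 0.6216 + 0 + 0.256 + 0.3584 + 0.3968 + 0.248 + 0
 = 2.7096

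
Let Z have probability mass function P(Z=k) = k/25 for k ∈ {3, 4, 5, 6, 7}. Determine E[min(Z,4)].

3.88

E[min(Z,4)] = Σ min(z,4)·P(Z=z)
 = 3·3/25 + 4·4/25 + 4·1/5 + 4·6/25 + 4·7/25
 = 9/25 + 16/25 + 4/5 + 24/25 + 28/25
 = 97/25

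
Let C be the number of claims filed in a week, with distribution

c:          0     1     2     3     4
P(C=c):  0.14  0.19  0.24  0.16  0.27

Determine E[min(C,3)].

1.96

E[min(C,3)] = Σ min(c,3)·P(C=c)
 = 0·0.14 + 1·0.19 + 2·0.24 + 3·0.16 + 3·0.27
 = 0 + 0.19 + 0.48 + 0.48 + 0.81
 = 1.96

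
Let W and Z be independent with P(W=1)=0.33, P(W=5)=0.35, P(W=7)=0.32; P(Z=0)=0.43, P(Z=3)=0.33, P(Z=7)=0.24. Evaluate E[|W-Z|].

E[|W-Z|] = Σ_w Σ_z |w-z| · P(W=w)P(Z=z)
 = 1·0.1419 + 2·0.1089 + 6·0.0792 + 5·0.1505 + 2·0.1155 + 2·0.084 + 7·0.1376 + 4·0.1056 + 0·0.0768
 = 0.1419 + 0.2178 + 0.4752 + 0.7525 + 0.231 + 0.168 + 0.9632 + 0.4224 + 0
 = 3.372

3.372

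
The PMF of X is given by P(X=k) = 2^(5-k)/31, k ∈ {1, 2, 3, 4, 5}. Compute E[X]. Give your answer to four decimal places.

E[X] = Σ x·P(X=x)
 = 1·16/31 + 2·8/31 + 3·4/31 + 4·2/31 + 5·1/31
 = 16/31 + 16/31 + 12/31 + 8/31 + 5/31
 = 57/31

1.8387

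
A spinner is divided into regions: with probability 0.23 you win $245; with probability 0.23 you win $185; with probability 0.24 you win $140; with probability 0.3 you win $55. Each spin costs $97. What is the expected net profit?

52

E[payout] = 245·0.23 + 185·0.23 + 140·0.24 + 55·0.3
 = 56.35 + 42.55 + 33.6 + 16.5
 = 149
Net = 149 - 97 = 52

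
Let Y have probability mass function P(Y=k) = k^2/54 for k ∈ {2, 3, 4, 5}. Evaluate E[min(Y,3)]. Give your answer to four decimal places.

2.9259

E[min(Y,3)] = Σ min(y,3)·P(Y=y)
 = 2·2/27 + 3·1/6 + 3·8/27 + 3·25/54
 = 4/27 + 1/2 + 8/9 + 25/18
 = 79/27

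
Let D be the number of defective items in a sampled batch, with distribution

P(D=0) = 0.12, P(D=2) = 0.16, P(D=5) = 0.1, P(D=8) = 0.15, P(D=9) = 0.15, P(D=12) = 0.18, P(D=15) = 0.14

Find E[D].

7.63

E[D] = Σ d·P(D=d)
 = 0·0.12 + 2·0.16 + 5·0.1 + 8·0.15 + 9·0.15 + 12·0.18 + 15·0.14
 = 0 + 0.32 + 0.5 + 1.2 + 1.35 + 2.16 + 2.1
 = 7.63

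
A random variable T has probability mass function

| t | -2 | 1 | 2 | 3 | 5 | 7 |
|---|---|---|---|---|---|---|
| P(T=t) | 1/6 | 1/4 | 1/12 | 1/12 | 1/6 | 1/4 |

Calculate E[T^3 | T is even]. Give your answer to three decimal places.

-2.667

P(T is even) = 1/6 + 1/12 = 1/4.
E[T^3 | T is even] = [(-8)·1/6 + 8·1/12] / (1/4)
 = -2/3 / (1/4)
 = -8/3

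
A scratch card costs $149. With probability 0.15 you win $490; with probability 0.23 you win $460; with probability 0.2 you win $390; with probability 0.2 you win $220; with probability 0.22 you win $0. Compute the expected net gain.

E[payout] = 490·0.15 + 460·0.23 + 390·0.2 + 220·0.2 + 0·0.22
 = 73.5 + 105.8 + 78 + 44 + 0
 = 301.3
Net = 301.3 - 149 = 152.3

152.3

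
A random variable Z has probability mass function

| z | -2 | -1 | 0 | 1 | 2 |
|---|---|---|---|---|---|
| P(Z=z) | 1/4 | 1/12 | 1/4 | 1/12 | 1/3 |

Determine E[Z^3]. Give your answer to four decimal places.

E[Z^3] = Σ z^3·P(Z=z)
 = (-8)·1/4 + (-1)·1/12 + 0·1/4 + 1·1/12 + 8·1/3
 = (-2) + (-1/12) + 0 + 1/12 + 8/3
 = 2/3

0.6667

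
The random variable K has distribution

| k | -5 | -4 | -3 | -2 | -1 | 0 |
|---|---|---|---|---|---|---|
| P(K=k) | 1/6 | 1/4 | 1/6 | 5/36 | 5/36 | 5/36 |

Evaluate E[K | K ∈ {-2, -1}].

-1.5

P(K ∈ {-2, -1}) = 5/36 + 5/36 = 5/18.
E[K | K ∈ {-2, -1}] = [(-2)·5/36 + (-1)·5/36] / (5/18)
 = -5/12 / (5/18)
 = -3/2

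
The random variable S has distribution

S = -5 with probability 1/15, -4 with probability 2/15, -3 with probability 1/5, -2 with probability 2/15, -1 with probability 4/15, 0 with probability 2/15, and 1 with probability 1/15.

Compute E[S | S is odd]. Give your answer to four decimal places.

P(S is odd) = 1/15 + 1/5 + 4/15 + 1/15 = 3/5.
E[S | S is odd] = [(-5)·1/15 + (-3)·1/5 + (-1)·4/15 + 1·1/15] / (3/5)
 = -17/15 / (3/5)
 = -17/9

-1.8889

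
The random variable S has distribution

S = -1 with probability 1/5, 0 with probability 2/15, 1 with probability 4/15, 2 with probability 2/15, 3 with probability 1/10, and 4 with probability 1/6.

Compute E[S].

1.3

E[S] = Σ s·P(S=s)
 = (-1)·1/5 + 0·2/15 + 1·4/15 + 2·2/15 + 3·1/10 + 4·1/6
 = (-1/5) + 0 + 4/15 + 4/15 + 3/10 + 2/3
 = 13/10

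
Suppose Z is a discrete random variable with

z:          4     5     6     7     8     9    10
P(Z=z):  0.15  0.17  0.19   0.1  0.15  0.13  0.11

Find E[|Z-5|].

2.06

E[|Z-5|] = Σ |z-5|·P(Z=z)
 = 1·0.15 + 0·0.17 + 1·0.19 + 2·0.1 + 3·0.15 + 4·0.13 + 5·0.11
 = 0.15 + 0 + 0.19 + 0.2 + 0.45 + 0.52 + 0.55
 = 2.06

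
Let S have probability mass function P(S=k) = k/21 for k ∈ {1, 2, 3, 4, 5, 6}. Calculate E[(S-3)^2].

E[(S-3)^2] = Σ (s-3)^2·P(S=s)
 = 4·1/21 + 1·2/21 + 0·1/7 + 1·4/21 + 4·5/21 + 9·2/7
 = 4/21 + 2/21 + 0 + 4/21 + 20/21 + 18/7
 = 4

4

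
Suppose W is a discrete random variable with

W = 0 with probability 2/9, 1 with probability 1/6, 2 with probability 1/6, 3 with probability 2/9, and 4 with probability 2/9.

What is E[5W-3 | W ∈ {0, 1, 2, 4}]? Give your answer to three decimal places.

5.929

P(W ∈ {0, 1, 2, 4}) = 2/9 + 1/6 + 1/6 + 2/9 = 7/9.
E[5W-3 | W ∈ {0, 1, 2, 4}] = [(-3)·2/9 + 2·1/6 + 7·1/6 + 17·2/9] / (7/9)
 = 83/18 / (7/9)
 = 83/14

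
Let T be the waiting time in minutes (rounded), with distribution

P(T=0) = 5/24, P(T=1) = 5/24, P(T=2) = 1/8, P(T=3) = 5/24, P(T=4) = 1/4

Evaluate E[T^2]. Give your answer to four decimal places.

6.5833

E[T^2] = Σ t^2·P(T=t)
 = 0·5/24 + 1·5/24 + 4·1/8 + 9·5/24 + 16·1/4
 = 0 + 5/24 + 1/2 + 15/8 + 4
 = 79/12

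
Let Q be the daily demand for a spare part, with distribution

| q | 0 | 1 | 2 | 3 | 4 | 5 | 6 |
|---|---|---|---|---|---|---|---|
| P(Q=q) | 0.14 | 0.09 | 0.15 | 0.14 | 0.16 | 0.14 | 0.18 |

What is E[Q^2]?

E[Q^2] = Σ q^2·P(Q=q)
 = 0·0.14 + 1·0.09 + 4·0.15 + 9·0.14 + 16·0.16 + 25·0.14 + 36·0.18
 = 0 + 0.09 + 0.6 + 1.26 + 2.56 + 3.5 + 6.48
 = 14.49

14.49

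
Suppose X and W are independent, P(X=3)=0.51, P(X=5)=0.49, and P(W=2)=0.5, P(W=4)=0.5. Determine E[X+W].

6.98

E[X+W] = Σ_x Σ_w (x+w) · P(X=x)P(W=w)
 = 5·0.255 + 7·0.255 + 7·0.245 + 9·0.245
 = 1.275 + 1.785 + 1.715 + 2.205
 = 6.98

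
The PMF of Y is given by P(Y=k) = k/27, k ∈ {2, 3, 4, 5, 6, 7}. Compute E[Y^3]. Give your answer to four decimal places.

173.1481

E[Y^3] = Σ y^3·P(Y=y)
 = 8·2/27 + 27·1/9 + 64·4/27 + 125·5/27 + 216·2/9 + 343·7/27
 = 16/27 + 3 + 256/27 + 625/27 + 48 + 2401/27
 = 4675/27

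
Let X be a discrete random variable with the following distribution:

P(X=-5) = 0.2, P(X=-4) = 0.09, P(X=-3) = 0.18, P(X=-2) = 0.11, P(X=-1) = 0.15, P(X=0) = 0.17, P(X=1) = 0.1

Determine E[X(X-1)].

E[X(X-1)] = Σ x(x-1)·P(X=x)
 = 30·0.2 + 20·0.09 + 12·0.18 + 6·0.11 + 2·0.15 + 0·0.17 + 0·0.1
 = 6 + 1.8 + 2.16 + 0.66 + 0.3 + 0 + 0
 = 10.92

10.92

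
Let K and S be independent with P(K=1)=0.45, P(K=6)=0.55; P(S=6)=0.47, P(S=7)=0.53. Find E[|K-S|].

2.78

E[|K-S|] = Σ_k Σ_s |k-s| · P(K=k)P(S=s)
 = 5·0.2115 + 6·0.2385 + 0·0.2585 + 1·0.2915
 = 1.0575 + 1.431 + 0 + 0.2915
 = 2.78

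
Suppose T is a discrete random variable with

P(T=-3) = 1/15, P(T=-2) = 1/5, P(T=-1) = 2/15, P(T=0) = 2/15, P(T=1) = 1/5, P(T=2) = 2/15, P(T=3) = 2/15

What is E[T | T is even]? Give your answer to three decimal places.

P(T is even) = 1/5 + 2/15 + 2/15 = 7/15.
E[T | T is even] = [(-2)·1/5 + 0·2/15 + 2·2/15] / (7/15)
 = -2/15 / (7/15)
 = -2/7

-0.286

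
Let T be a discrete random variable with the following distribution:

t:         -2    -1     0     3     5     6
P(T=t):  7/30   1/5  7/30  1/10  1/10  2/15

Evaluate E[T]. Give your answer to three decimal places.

E[T] = Σ t·P(T=t)
 = (-2)·7/30 + (-1)·1/5 + 0·7/30 + 3·1/10 + 5·1/10 + 6·2/15
 = (-7/15) + (-1/5) + 0 + 3/10 + 1/2 + 4/5
 = 14/15

0.933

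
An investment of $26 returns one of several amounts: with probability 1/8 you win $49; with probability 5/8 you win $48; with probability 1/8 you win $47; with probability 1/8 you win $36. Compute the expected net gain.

E[payout] = 49·1/8 + 48·5/8 + 47·1/8 + 36·1/8
 = 49/8 + 30 + 47/8 + 9/2
 = 93/2
Net = 93/2 - 26 = 41/2

20.5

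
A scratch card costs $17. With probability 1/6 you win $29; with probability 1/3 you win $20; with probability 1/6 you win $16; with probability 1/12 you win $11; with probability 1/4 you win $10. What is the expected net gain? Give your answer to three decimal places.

0.583

E[payout] = 29·1/6 + 20·1/3 + 16·1/6 + 11·1/12 + 10·1/4
 = 29/6 + 20/3 + 8/3 + 11/12 + 5/2
 = 211/12
Net = 211/12 - 17 = 7/12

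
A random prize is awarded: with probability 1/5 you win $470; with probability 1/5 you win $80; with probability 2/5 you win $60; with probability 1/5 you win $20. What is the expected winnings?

E[payout] = 470·1/5 + 80·1/5 + 60·2/5 + 20·1/5
 = 94 + 16 + 24 + 4
 = 138

138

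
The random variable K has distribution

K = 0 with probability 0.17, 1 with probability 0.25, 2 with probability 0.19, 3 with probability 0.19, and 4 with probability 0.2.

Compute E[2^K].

E[2^K] = Σ 2^k·P(K=k)
 = 1·0.17 + 2·0.25 + 4·0.19 + 8·0.19 + 16·0.2
 = 0.17 + 0.5 + 0.76 + 1.52 + 3.2
 = 6.15

6.15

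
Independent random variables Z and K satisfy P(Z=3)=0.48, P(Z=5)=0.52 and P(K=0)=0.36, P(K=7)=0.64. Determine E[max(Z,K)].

5.9344

E[max(Z,K)] = Σ_z Σ_k max(z,k) · P(Z=z)P(K=k)
 = 3·0.1728 + 7·0.3072 + 5·0.1872 + 7·0.3328
 = 0.5184 + 2.1504 + 0.936 + 2.3296
 = 5.9344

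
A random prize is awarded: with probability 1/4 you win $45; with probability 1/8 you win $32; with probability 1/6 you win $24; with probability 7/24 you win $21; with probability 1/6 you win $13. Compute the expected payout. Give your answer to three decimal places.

27.542

E[payout] = 45·1/4 + 32·1/8 + 24·1/6 + 21·7/24 + 13·1/6
 = 45/4 + 4 + 4 + 49/8 + 13/6
 = 661/24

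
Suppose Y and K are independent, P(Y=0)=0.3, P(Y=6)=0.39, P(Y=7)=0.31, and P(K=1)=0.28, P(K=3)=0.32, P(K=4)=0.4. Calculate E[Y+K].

7.35

E[Y+K] = Σ_y Σ_k (y+k) · P(Y=y)P(K=k)
 = 1·0.084 + 3·0.096 + 4·0.12 + 7·0.1092 + 9·0.1248 + 10·0.156 + 8·0.0868 + 10·0.0992 + 11·0.124
 = 0.084 + 0.288 + 0.48 + 0.7644 + 1.1232 + 1.56 + 0.6944 + 0.992 + 1.364
 = 7.35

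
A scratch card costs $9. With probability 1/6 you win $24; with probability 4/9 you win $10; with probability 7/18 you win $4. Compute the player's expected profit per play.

E[payout] = 24·1/6 + 10·4/9 + 4·7/18
 = 4 + 40/9 + 14/9
 = 10
Net = 10 - 9 = 1

1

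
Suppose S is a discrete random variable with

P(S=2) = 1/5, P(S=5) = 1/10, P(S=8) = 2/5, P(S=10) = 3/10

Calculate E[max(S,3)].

E[max(S,3)] = Σ max(s,3)·P(S=s)
 = 3·1/5 + 5·1/10 + 8·2/5 + 10·3/10
 = 3/5 + 1/2 + 16/5 + 3
 = 73/10

7.3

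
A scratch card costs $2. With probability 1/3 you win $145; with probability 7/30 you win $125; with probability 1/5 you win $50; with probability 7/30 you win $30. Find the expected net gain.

E[payout] = 145·1/3 + 125·7/30 + 50·1/5 + 30·7/30
 = 145/3 + 175/6 + 10 + 7
 = 189/2
Net = 189/2 - 2 = 185/2

92.5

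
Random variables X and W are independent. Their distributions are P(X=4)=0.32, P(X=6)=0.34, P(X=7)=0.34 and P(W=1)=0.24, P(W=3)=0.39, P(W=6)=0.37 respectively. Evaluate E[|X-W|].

E[|X-W|] = Σ_x Σ_w |x-w| · P(X=x)P(W=w)
 = 3·0.0768 + 1·0.1248 + 2·0.1184 + 5·0.0816 + 3·0.1326 + 0·0.1258 + 6·0.0816 + 4·0.1326 + 1·0.1258
 = 0.2304 + 0.1248 + 0.2368 + 0.408 + 0.3978 + 0 + 0.4896 + 0.5304 + 0.1258
 = 2.5436

2.5436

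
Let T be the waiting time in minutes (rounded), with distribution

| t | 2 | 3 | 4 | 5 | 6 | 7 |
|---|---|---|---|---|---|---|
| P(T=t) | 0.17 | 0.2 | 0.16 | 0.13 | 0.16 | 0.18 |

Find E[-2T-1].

E[-2T-1] = Σ (-2t-1)·P(T=t)
 = (-5)·0.17 + (-7)·0.2 + (-9)·0.16 + (-11)·0.13 + (-13)·0.16 + (-15)·0.18
 = (-0.85) + (-1.4) + (-1.44) + (-1.43) + (-2.08) + (-2.7)
 = -9.9

-9.9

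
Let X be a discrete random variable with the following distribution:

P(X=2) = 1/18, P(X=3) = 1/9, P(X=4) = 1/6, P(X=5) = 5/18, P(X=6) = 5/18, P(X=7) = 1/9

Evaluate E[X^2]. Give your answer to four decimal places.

E[X^2] = Σ x^2·P(X=x)
 = 4·1/18 + 9·1/9 + 16·1/6 + 25·5/18 + 36·5/18 + 49·1/9
 = 2/9 + 1 + 8/3 + 125/18 + 10 + 49/9
 = 473/18

26.2778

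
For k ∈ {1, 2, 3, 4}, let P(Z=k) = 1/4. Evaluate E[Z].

E[Z] = Σ z·P(Z=z)
 = 1·1/4 + 2·1/4 + 3·1/4 + 4·1/4
 = 1/4 + 1/2 + 3/4 + 1
 = 5/2

2.5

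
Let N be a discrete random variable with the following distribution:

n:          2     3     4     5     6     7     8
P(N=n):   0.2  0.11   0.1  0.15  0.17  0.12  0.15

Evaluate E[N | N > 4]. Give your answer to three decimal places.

6.458

P(N > 4) = 0.15 + 0.17 + 0.12 + 0.15 = 0.59.
E[N | N > 4] = [5·0.15 + 6·0.17 + 7·0.12 + 8·0.15] / 0.59
 = 3.81 / 0.59
 = 381/59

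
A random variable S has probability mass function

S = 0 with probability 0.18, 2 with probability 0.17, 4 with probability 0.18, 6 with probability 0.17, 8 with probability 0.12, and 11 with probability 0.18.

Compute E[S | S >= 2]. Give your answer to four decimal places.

6.1220

P(S >= 2) = 0.17 + 0.18 + 0.17 + 0.12 + 0.18 = 0.82.
E[S | S >= 2] = [2·0.17 + 4·0.18 + 6·0.17 + 8·0.12 + 11·0.18] / 0.82
 = 5.02 / 0.82
 = 251/41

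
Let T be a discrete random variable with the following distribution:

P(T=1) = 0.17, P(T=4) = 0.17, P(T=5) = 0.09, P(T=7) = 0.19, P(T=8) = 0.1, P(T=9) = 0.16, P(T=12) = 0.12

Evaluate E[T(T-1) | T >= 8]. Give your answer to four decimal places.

P(T >= 8) = 0.1 + 0.16 + 0.12 = 0.38.
E[T(T-1) | T >= 8] = [56·0.1 + 72·0.16 + 132·0.12] / 0.38
 = 32.96 / 0.38
 = 1648/19

86.7368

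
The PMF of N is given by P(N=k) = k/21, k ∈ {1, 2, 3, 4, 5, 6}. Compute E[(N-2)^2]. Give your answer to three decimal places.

7.667

E[(N-2)^2] = Σ (n-2)^2·P(N=n)
 = 1·1/21 + 0·2/21 + 1·1/7 + 4·4/21 + 9·5/21 + 16·2/7
 = 1/21 + 0 + 1/7 + 16/21 + 15/7 + 32/7
 = 23/3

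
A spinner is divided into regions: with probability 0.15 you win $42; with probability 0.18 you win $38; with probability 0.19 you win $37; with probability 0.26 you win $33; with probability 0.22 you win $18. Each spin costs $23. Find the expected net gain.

9.71

E[payout] = 42·0.15 + 38·0.18 + 37·0.19 + 33·0.26 + 18·0.22
 = 6.3 + 6.84 + 7.03 + 8.58 + 3.96
 = 32.71
Net = 32.71 - 23 = 9.71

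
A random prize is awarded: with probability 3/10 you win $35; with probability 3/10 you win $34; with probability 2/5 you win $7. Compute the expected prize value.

E[payout] = 35·3/10 + 34·3/10 + 7·2/5
 = 21/2 + 51/5 + 14/5
 = 47/2

23.5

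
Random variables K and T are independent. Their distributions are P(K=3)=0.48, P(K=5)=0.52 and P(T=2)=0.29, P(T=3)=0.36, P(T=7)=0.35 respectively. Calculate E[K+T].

E[K+T] = Σ_k Σ_t (k+t) · P(K=k)P(T=t)
 = 5·0.1392 + 6·0.1728 + 10·0.168 + 7·0.1508 + 8·0.1872 + 12·0.182
 = 0.696 + 1.0368 + 1.68 + 1.0556 + 1.4976 + 2.184
 = 8.15

8.15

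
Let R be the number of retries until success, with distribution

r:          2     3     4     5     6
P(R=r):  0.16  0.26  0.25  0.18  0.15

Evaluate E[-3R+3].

-8.7

E[-3R+3] = Σ (-3r+3)·P(R=r)
 = (-3)·0.16 + (-6)·0.26 + (-9)·0.25 + (-12)·0.18 + (-15)·0.15
 = (-0.48) + (-1.56) + (-2.25) + (-2.16) + (-2.25)
 = -8.7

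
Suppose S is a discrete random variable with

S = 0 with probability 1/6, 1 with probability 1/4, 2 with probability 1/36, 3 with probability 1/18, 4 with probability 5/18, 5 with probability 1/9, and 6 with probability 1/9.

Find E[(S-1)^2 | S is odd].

4.8

P(S is odd) = 1/4 + 1/18 + 1/9 = 5/12.
E[(S-1)^2 | S is odd] = [0·1/4 + 4·1/18 + 16·1/9] / (5/12)
 = 2 / (5/12)
 = 24/5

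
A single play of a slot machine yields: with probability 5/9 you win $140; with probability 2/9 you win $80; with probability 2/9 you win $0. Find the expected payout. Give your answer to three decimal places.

E[payout] = 140·5/9 + 80·2/9 + 0·2/9
 = 700/9 + 160/9 + 0
 = 860/9

95.556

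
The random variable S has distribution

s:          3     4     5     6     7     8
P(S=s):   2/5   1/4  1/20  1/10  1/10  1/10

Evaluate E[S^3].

E[S^3] = Σ s^3·P(S=s)
 = 27·2/5 + 64·1/4 + 125·1/20 + 216·1/10 + 343·1/10 + 512·1/10
 = 54/5 + 16 + 25/4 + 108/5 + 343/10 + 256/5
 = 2803/20

140.15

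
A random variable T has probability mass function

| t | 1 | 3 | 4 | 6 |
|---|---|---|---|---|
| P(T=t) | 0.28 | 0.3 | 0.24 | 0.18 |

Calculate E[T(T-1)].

10.08

E[T(T-1)] = Σ t(t-1)·P(T=t)
 = 0·0.28 + 6·0.3 + 12·0.24 + 30·0.18
 = 0 + 1.8 + 2.88 + 5.4
 = 10.08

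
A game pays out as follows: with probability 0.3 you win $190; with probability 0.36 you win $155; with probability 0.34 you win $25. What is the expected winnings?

121.3

E[payout] = 190·0.3 + 155·0.36 + 25·0.34
 = 57 + 55.8 + 8.5
 = 121.3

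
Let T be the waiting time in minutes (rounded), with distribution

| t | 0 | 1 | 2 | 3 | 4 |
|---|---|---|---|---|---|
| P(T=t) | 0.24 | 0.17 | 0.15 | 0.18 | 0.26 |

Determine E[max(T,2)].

E[max(T,2)] = Σ max(t,2)·P(T=t)
 = 2·0.24 + 2·0.17 + 2·0.15 + 3·0.18 + 4·0.26
 = 0.48 + 0.34 + 0.3 + 0.54 + 1.04
 = 2.7

2.7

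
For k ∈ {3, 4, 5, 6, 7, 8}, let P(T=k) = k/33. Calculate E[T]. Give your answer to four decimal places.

6.0303

E[T] = Σ t·P(T=t)
 = 3·1/11 + 4·4/33 + 5·5/33 + 6·2/11 + 7·7/33 + 8·8/33
 = 3/11 + 16/33 + 25/33 + 12/11 + 49/33 + 64/33
 = 199/33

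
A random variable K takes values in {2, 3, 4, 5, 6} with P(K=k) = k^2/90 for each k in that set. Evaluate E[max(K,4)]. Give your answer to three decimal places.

E[max(K,4)] = Σ max(k,4)·P(K=k)
 = 4·2/45 + 4·1/10 + 4·8/45 + 5·5/18 + 6·2/5
 = 8/45 + 2/5 + 32/45 + 25/18 + 12/5
 = 457/90

5.078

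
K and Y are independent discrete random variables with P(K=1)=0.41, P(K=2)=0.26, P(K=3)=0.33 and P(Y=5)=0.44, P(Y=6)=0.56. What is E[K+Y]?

E[K+Y] = Σ_k Σ_y (k+y) · P(K=k)P(Y=y)
 = 6·0.1804 + 7·0.2296 + 7·0.1144 + 8·0.1456 + 8·0.1452 + 9·0.1848
 = 1.0824 + 1.6072 + 0.8008 + 1.1648 + 1.1616 + 1.6632
 = 7.48

7.48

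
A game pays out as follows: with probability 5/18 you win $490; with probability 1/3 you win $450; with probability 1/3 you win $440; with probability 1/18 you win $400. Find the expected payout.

E[payout] = 490·5/18 + 450·1/3 + 440·1/3 + 400·1/18
 = 1225/9 + 150 + 440/3 + 200/9
 = 455

455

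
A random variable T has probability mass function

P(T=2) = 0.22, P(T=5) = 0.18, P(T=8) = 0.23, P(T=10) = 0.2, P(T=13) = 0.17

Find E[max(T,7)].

E[max(T,7)] = Σ max(t,7)·P(T=t)
 = 7·0.22 + 7·0.18 + 8·0.23 + 10·0.2 + 13·0.17
 = 1.54 + 1.26 + 1.84 + 2 + 2.21
 = 8.85

8.85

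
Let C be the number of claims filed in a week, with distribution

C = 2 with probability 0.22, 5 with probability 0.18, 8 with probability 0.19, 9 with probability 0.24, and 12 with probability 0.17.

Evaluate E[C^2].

E[C^2] = Σ c^2·P(C=c)
 = 4·0.22 + 25·0.18 + 64·0.19 + 81·0.24 + 144·0.17
 = 0.88 + 4.5 + 12.16 + 19.44 + 24.48
 = 61.46

61.46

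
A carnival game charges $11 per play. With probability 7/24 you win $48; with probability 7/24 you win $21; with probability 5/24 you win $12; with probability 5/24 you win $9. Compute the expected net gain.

13.5

E[payout] = 48·7/24 + 21·7/24 + 12·5/24 + 9·5/24
 = 14 + 49/8 + 5/2 + 15/8
 = 49/2
Net = 49/2 - 11 = 27/2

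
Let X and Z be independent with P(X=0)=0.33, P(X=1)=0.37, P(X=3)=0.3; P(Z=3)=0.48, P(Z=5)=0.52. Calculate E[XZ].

5.1308

E[XZ] = Σ_x Σ_z xz · P(X=x)P(Z=z)
 = 0·0.1584 + 0·0.1716 + 3·0.1776 + 5·0.1924 + 9·0.144 + 15·0.156
 = 0 + 0 + 0.5328 + 0.962 + 1.296 + 2.34
 = 5.1308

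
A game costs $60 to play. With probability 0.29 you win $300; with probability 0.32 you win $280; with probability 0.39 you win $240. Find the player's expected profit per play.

210.2

E[payout] = 300·0.29 + 280·0.32 + 240·0.39
 = 87 + 89.6 + 93.6
 = 270.2
Net = 270.2 - 60 = 210.2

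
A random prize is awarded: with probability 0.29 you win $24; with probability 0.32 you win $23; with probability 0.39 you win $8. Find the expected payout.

E[payout] = 24·0.29 + 23·0.32 + 8·0.39
 = 6.96 + 7.36 + 3.12
 = 17.44

17.44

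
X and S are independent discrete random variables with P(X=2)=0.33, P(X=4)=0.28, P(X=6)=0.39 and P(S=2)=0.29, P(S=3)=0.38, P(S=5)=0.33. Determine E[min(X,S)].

2.8255

E[min(X,S)] = Σ_x Σ_s min(x,s) · P(X=x)P(S=s)
 = 2·0.0957 + 2·0.1254 + 2·0.1089 + 2·0.0812 + 3·0.1064 + 4·0.0924 + 2·0.1131 + 3·0.1482 + 5·0.1287
 = 0.1914 + 0.2508 + 0.2178 + 0.1624 + 0.3192 + 0.3696 + 0.2262 + 0.4446 + 0.6435
 = 2.8255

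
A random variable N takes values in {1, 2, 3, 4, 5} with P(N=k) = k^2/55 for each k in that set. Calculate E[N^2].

17.8

E[N^2] = Σ n^2·P(N=n)
 = 1·1/55 + 4·4/55 + 9·9/55 + 16·16/55 + 25·5/11
 = 1/55 + 16/55 + 81/55 + 256/55 + 125/11
 = 89/5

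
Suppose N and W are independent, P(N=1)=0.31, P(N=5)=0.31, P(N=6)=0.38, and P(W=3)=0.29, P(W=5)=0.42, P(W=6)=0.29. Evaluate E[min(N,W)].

E[min(N,W)] = Σ_n Σ_w min(n,w) · P(N=n)P(W=w)
 = 1·0.0899 + 1·0.1302 + 1·0.0899 + 3·0.0899 + 5·0.1302 + 5·0.0899 + 3·0.1102 + 5·0.1596 + 6·0.1102
 = 0.0899 + 0.1302 + 0.0899 + 0.2697 + 0.651 + 0.4495 + 0.3306 + 0.798 + 0.6612
 = 3.47

3.47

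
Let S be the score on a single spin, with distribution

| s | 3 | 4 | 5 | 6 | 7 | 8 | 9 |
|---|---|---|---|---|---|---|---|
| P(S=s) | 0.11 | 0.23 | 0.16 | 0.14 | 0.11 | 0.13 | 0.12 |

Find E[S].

5.78

E[S] = Σ s·P(S=s)
 = 3·0.11 + 4·0.23 + 5·0.16 + 6·0.14 + 7·0.11 + 8·0.13 + 9·0.12
 = 0.33 + 0.92 + 0.8 + 0.84 + 0.77 + 1.04 + 1.08
 = 5.78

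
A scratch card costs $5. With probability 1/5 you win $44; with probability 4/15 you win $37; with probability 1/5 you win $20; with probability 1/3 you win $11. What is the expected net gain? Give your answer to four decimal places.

E[payout] = 44·1/5 + 37·4/15 + 20·1/5 + 11·1/3
 = 44/5 + 148/15 + 4 + 11/3
 = 79/3
Net = 79/3 - 5 = 64/3

21.3333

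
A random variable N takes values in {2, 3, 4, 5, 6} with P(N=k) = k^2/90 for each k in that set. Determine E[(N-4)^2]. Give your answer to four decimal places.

2.1556

E[(N-4)^2] = Σ (n-4)^2·P(N=n)
 = 4·2/45 + 1·1/10 + 0·8/45 + 1·5/18 + 4·2/5
 = 8/45 + 1/10 + 0 + 5/18 + 8/5
 = 97/45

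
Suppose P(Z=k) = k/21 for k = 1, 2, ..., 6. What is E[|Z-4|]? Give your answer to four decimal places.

1.2857

E[|Z-4|] = Σ |z-4|·P(Z=z)
 = 3·1/21 + 2·2/21 + 1·1/7 + 0·4/21 + 1·5/21 + 2·2/7
 = 1/7 + 4/21 + 1/7 + 0 + 5/21 + 4/7
 = 9/7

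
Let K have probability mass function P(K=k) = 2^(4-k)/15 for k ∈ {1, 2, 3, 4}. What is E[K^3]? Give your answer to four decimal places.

10.5333

E[K^3] = Σ k^3·P(K=k)
 = 1·8/15 + 8·4/15 + 27·2/15 + 64·1/15
 = 8/15 + 32/15 + 18/5 + 64/15
 = 158/15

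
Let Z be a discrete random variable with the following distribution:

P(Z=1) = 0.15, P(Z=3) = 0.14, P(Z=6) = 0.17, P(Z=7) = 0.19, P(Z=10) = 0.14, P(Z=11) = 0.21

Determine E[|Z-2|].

E[|Z-2|] = Σ |z-2|·P(Z=z)
 = 1·0.15 + 1·0.14 + 4·0.17 + 5·0.19 + 8·0.14 + 9·0.21
 = 0.15 + 0.14 + 0.68 + 0.95 + 1.12 + 1.89
 = 4.93

4.93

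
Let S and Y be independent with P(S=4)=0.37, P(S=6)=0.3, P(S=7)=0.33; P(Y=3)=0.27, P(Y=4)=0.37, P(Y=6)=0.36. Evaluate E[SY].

E[SY] = Σ_s Σ_y sy · P(S=s)P(Y=y)
 = 12·0.0999 + 16·0.1369 + 24·0.1332 + 18·0.081 + 24·0.111 + 36·0.108 + 21·0.0891 + 28·0.1221 + 42·0.1188
 = 1.1988 + 2.1904 + 3.1968 + 1.458 + 2.664 + 3.888 + 1.8711 + 3.4188 + 4.9896
 = 24.8755

24.8755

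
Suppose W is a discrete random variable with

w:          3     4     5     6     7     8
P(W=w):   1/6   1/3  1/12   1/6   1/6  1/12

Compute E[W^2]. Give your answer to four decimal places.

28.4167

E[W^2] = Σ w^2·P(W=w)
 = 9·1/6 + 16·1/3 + 25·1/12 + 36·1/6 + 49·1/6 + 64·1/12
 = 3/2 + 16/3 + 25/12 + 6 + 49/6 + 16/3
 = 341/12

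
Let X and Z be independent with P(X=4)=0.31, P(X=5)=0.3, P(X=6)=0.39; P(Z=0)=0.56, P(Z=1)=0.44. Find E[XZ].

2.2352

E[XZ] = Σ_x Σ_z xz · P(X=x)P(Z=z)
 = 0·0.1736 + 4·0.1364 + 0·0.168 + 5·0.132 + 0·0.2184 + 6·0.1716
 = 0 + 0.5456 + 0 + 0.66 + 0 + 1.0296
 = 2.2352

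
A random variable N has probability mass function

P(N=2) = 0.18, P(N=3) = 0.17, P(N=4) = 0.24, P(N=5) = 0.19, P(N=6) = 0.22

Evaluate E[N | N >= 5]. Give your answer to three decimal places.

P(N >= 5) = 0.19 + 0.22 = 0.41.
E[N | N >= 5] = [5·0.19 + 6·0.22] / 0.41
 = 2.27 / 0.41
 = 227/41

5.537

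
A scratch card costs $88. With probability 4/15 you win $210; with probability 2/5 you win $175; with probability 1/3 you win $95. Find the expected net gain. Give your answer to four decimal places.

E[payout] = 210·4/15 + 175·2/5 + 95·1/3
 = 56 + 70 + 95/3
 = 473/3
Net = 473/3 - 88 = 209/3

69.6667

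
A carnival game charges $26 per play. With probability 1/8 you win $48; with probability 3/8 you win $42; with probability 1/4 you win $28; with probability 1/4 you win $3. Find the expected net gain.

3.5

E[payout] = 48·1/8 + 42·3/8 + 28·1/4 + 3·1/4
 = 6 + 63/4 + 7 + 3/4
 = 59/2
Net = 59/2 - 26 = 7/2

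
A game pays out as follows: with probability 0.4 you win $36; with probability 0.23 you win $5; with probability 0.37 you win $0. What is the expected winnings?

E[payout] = 36·0.4 + 5·0.23 + 0·0.37
 = 14.4 + 1.15 + 0
 = 15.55

15.55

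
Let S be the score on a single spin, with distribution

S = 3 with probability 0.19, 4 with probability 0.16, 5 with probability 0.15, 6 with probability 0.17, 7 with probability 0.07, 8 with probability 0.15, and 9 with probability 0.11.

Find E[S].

5.66

E[S] = Σ s·P(S=s)
 = 3·0.19 + 4·0.16 + 5·0.15 + 6·0.17 + 7·0.07 + 8·0.15 + 9·0.11
 = 0.57 + 0.64 + 0.75 + 1.02 + 0.49 + 1.2 + 0.99
 = 5.66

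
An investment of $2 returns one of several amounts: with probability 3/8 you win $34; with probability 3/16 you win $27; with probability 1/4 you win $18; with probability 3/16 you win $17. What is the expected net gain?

23.5

E[payout] = 34·3/8 + 27·3/16 + 18·1/4 + 17·3/16
 = 51/4 + 81/16 + 9/2 + 51/16
 = 51/2
Net = 51/2 - 2 = 47/2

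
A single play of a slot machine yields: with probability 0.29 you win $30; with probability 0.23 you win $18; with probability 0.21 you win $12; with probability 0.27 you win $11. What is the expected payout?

18.33

E[payout] = 30·0.29 + 18·0.23 + 12·0.21 + 11·0.27
 = 8.7 + 4.14 + 2.52 + 2.97
 = 18.33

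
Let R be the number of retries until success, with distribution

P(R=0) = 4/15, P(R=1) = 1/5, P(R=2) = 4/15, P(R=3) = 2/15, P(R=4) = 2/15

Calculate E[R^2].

E[R^2] = Σ r^2·P(R=r)
 = 0·4/15 + 1·1/5 + 4·4/15 + 9·2/15 + 16·2/15
 = 0 + 1/5 + 16/15 + 6/5 + 32/15
 = 23/5

4.6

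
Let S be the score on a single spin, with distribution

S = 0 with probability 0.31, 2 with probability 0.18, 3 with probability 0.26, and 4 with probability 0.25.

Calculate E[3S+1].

7.42

E[3S+1] = Σ (3s+1)·P(S=s)
 = 1·0.31 + 7·0.18 + 10·0.26 + 13·0.25
 = 0.31 + 1.26 + 2.6 + 3.25
 = 7.42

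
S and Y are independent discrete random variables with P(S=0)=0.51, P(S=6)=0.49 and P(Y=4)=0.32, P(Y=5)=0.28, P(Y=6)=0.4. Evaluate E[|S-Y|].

E[|S-Y|] = Σ_s Σ_y |s-y| · P(S=s)P(Y=y)
 = 4·0.1632 + 5·0.1428 + 6·0.204 + 2·0.1568 + 1·0.1372 + 0·0.196
 = 0.6528 + 0.714 + 1.224 + 0.3136 + 0.1372 + 0
 = 3.0416

3.0416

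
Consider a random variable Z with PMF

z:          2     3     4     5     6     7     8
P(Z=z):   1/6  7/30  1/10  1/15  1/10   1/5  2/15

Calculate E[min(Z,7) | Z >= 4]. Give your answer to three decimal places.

P(Z >= 4) = 1/10 + 1/15 + 1/10 + 1/5 + 2/15 = 3/5.
E[min(Z,7) | Z >= 4] = [4·1/10 + 5·1/15 + 6·1/10 + 7·1/5 + 7·2/15] / (3/5)
 = 11/3 / (3/5)
 = 55/9

6.111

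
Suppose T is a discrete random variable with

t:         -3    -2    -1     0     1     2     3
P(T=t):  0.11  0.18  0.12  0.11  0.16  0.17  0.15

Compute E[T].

0.14

E[T] = Σ t·P(T=t)
 = (-3)·0.11 + (-2)·0.18 + (-1)·0.12 + 0·0.11 + 1·0.16 + 2·0.17 + 3·0.15
 = (-0.33) + (-0.36) + (-0.12) + 0 + 0.16 + 0.34 + 0.45
 = 0.14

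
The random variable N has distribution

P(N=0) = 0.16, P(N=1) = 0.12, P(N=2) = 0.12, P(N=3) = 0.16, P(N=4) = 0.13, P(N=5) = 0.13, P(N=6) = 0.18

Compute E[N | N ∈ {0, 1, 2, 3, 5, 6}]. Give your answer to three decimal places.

2.954

P(N ∈ {0, 1, 2, 3, 5, 6}) = 0.16 + 0.12 + 0.12 + 0.16 + 0.13 + 0.18 = 0.87.
E[N | N ∈ {0, 1, 2, 3, 5, 6}] = [0·0.16 + 1·0.12 + 2·0.12 + 3·0.16 + 5·0.13 + 6·0.18] / 0.87
 = 2.57 / 0.87
 = 257/87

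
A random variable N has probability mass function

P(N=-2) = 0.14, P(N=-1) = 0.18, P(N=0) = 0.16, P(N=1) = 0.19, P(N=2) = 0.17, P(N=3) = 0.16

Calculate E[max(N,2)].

2.16

E[max(N,2)] = Σ max(n,2)·P(N=n)
 = 2·0.14 + 2·0.18 + 2·0.16 + 2·0.19 + 2·0.17 + 3·0.16
 = 0.28 + 0.36 + 0.32 + 0.38 + 0.34 + 0.48
 = 2.16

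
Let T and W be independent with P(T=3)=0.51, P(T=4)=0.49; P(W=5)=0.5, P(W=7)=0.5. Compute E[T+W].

E[T+W] = Σ_t Σ_w (t+w) · P(T=t)P(W=w)
 = 8·0.255 + 10·0.255 + 9·0.245 + 11·0.245
 = 2.04 + 2.55 + 2.205 + 2.695
 = 9.49

9.49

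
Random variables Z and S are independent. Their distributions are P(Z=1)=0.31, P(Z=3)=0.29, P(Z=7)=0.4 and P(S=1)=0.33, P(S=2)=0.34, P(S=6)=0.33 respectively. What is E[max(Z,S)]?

E[max(Z,S)] = Σ_z Σ_s max(z,s) · P(Z=z)P(S=s)
 = 1·0.1023 + 2·0.1054 + 6·0.1023 + 3·0.0957 + 3·0.0986 + 6·0.0957 + 7·0.132 + 7·0.136 + 7·0.132
 = 0.1023 + 0.2108 + 0.6138 + 0.2871 + 0.2958 + 0.5742 + 0.924 + 0.952 + 0.924
 = 4.884

4.884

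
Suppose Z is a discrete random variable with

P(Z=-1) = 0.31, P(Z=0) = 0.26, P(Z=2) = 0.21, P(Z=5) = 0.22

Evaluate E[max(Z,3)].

3.44

E[max(Z,3)] = Σ max(z,3)·P(Z=z)
 = 3·0.31 + 3·0.26 + 3·0.21 + 5·0.22
 = 0.93 + 0.78 + 0.63 + 1.1
 = 3.44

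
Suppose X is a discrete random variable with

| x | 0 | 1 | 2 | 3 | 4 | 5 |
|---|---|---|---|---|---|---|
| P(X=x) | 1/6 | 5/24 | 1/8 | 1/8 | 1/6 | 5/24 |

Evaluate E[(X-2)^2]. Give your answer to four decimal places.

E[(X-2)^2] = Σ (x-2)^2·P(X=x)
 = 4·1/6 + 1·5/24 + 0·1/8 + 1·1/8 + 4·1/6 + 9·5/24
 = 2/3 + 5/24 + 0 + 1/8 + 2/3 + 15/8
 = 85/24

3.5417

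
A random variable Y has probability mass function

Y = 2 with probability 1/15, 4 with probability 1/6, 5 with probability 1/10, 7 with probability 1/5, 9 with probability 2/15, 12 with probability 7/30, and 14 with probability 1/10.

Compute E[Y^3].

E[Y^3] = Σ y^3·P(Y=y)
 = 8·1/15 + 64·1/6 + 125·1/10 + 343·1/5 + 729·2/15 + 1728·7/30 + 2744·1/10
 = 8/15 + 32/3 + 25/2 + 343/5 + 486/5 + 2016/5 + 1372/5
 = 8671/10

867.1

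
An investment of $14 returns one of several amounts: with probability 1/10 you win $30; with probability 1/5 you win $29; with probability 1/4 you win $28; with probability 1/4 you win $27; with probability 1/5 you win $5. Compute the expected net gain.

E[payout] = 30·1/10 + 29·1/5 + 28·1/4 + 27·1/4 + 5·1/5
 = 3 + 29/5 + 7 + 27/4 + 1
 = 471/20
Net = 471/20 - 14 = 191/20

9.55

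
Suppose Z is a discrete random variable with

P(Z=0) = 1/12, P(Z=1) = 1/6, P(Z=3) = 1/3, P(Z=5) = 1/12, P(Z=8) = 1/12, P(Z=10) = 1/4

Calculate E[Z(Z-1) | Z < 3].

0

P(Z < 3) = 1/12 + 1/6 = 1/4.
E[Z(Z-1) | Z < 3] = [0·1/12 + 0·1/6] / (1/4)
 = 0 / (1/4)
 = 0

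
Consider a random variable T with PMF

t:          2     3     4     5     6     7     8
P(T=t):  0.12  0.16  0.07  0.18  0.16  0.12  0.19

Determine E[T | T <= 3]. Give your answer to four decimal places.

P(T <= 3) = 0.12 + 0.16 = 0.28.
E[T | T <= 3] = [2·0.12 + 3·0.16] / 0.28
 = 0.72 / 0.28
 = 18/7

2.5714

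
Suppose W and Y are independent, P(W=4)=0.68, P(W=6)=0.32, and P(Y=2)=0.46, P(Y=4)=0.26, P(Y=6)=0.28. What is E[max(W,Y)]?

E[max(W,Y)] = Σ_w Σ_y max(w,y) · P(W=w)P(Y=y)
 = 4·0.3128 + 4·0.1768 + 6·0.1904 + 6·0.1472 + 6·0.0832 + 6·0.0896
 = 1.2512 + 0.7072 + 1.1424 + 0.8832 + 0.4992 + 0.5376
 = 5.0208

5.0208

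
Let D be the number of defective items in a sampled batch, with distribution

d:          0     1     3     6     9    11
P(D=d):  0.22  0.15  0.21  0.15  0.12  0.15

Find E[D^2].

E[D^2] = Σ d^2·P(D=d)
 = 0·0.22 + 1·0.15 + 9·0.21 + 36·0.15 + 81·0.12 + 121·0.15
 = 0 + 0.15 + 1.89 + 5.4 + 9.72 + 18.15
 = 35.31

35.31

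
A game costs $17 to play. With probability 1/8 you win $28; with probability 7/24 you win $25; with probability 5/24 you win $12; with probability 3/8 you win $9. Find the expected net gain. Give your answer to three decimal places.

-0.333

E[payout] = 28·1/8 + 25·7/24 + 12·5/24 + 9·3/8
 = 7/2 + 175/24 + 5/2 + 27/8
 = 50/3
Net = 50/3 - 17 = -1/3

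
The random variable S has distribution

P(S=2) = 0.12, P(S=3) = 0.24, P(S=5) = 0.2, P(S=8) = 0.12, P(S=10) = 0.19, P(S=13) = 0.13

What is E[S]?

6.51

E[S] = Σ s·P(S=s)
 = 2·0.12 + 3·0.24 + 5·0.2 + 8·0.12 + 10·0.19 + 13·0.13
 = 0.24 + 0.72 + 1 + 0.96 + 1.9 + 1.69
 = 6.51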